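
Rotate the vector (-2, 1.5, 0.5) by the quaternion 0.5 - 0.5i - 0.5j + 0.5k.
(-0.5, -2, -1.5)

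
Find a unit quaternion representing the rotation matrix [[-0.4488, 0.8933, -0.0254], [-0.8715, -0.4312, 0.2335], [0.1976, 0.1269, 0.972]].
0.5225 - 0.051i - 0.1067j - 0.8444k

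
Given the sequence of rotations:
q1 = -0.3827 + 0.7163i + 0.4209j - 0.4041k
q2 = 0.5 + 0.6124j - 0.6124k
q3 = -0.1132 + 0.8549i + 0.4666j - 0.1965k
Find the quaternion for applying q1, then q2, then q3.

q2 · q1 = -0.6966 + 0.3684i - 0.4626j - 0.4063k
q3 · q2 · q1 = -0.1001 - 0.9177i + 0.0023j - 0.3845k
-0.1001 - 0.9177i + 0.0023j - 0.3845k


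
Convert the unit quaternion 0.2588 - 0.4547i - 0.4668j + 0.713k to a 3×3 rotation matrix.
[[-0.4525, 0.0555, -0.89], [0.7936, -0.4302, -0.4303], [-0.4068, -0.901, 0.1507]]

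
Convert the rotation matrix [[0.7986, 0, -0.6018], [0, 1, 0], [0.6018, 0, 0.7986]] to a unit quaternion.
0.9483 - 0.3173j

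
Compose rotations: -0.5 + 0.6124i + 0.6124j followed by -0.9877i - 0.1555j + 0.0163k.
0.7001 + 0.4839i + 0.0877j - 0.5178k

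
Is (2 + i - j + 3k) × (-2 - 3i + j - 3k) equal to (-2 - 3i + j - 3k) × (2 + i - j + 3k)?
No: pq = 9 - 8i - 2j - 14k ≠ 9 - 8i + 10j - 10k = qp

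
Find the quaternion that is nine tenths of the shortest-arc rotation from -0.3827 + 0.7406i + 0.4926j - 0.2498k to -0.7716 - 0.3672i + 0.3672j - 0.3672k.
-0.7859 - 0.2516i + 0.4152j - 0.383k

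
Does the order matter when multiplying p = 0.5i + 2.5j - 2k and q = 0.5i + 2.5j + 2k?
Yes: pq = -2.5 + 10i - 2j ≠ -2.5 - 10i + 2j = qp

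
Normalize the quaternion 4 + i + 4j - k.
0.686 + 0.1715i + 0.686j - 0.1715k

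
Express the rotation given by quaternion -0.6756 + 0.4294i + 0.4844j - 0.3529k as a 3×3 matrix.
[[0.2816, -0.0608, -0.9576], [0.8928, 0.3822, 0.2383], [0.3515, -0.9221, 0.1619]]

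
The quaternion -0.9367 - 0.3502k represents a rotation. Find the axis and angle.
axis = (0, 0, -1), θ = 319°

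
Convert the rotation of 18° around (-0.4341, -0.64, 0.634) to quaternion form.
0.9877 - 0.0679i - 0.1001j + 0.0992k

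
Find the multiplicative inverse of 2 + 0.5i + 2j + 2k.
0.1633 - 0.0408i - 0.1633j - 0.1633k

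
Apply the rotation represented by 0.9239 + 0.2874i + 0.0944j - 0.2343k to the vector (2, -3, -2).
(0.204, -1.782, -3.713)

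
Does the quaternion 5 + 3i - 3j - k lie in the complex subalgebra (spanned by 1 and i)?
No. The quaternion 5 + 3i - 3j - k has j-coefficient y = -3 and k-coefficient z = -1, not both zero, so it does not lie in the complex subalgebra spanned by 1 and i.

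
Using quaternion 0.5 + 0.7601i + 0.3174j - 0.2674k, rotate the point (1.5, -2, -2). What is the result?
(-0.338, 2.779, -1.553)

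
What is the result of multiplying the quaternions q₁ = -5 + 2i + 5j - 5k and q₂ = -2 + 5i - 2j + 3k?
25 - 24i - 31j - 34k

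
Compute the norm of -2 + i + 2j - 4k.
5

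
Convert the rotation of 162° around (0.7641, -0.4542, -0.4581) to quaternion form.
0.1564 + 0.7547i - 0.4486j - 0.4525k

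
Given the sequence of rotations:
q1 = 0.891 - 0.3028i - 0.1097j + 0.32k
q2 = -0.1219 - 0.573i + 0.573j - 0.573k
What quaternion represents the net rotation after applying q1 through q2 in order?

q2 · q1 = -0.0359 - 0.3531i + 0.8808j - 0.3132k
-0.0359 - 0.3531i + 0.8808j - 0.3132k


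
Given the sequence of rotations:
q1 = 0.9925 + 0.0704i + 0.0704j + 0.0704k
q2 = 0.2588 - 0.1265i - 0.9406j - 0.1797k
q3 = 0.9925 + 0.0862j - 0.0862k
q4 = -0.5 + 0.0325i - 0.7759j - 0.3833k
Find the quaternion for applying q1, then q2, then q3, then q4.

q2 · q1 = 0.3446 - 0.1609i - 0.9191j - 0.1028k
q3 · q2 · q1 = 0.4124 - 0.2478i - 0.8686j - 0.1179k
q4 · q3 · q2 · q1 = -0.9173 - 0.1042i + 0.2131j - 0.3196k
-0.9173 - 0.1042i + 0.2131j - 0.3196k


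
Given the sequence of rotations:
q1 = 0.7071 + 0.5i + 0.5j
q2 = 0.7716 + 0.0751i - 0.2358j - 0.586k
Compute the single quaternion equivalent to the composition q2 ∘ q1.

q2 · q1 = 0.6259 + 0.7319i - 0.0739j - 0.2589k
0.6259 + 0.7319i - 0.0739j - 0.2589k


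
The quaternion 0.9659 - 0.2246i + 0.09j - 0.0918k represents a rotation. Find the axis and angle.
axis = (-0.8679, 0.3478, -0.3547), θ = π/6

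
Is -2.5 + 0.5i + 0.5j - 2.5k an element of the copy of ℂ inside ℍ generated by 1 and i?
No. The quaternion -2.5 + 0.5i + 0.5j - 2.5k has j-coefficient y = 0.5 and k-coefficient z = -2.5, not both zero, so it does not lie in the complex subalgebra spanned by 1 and i.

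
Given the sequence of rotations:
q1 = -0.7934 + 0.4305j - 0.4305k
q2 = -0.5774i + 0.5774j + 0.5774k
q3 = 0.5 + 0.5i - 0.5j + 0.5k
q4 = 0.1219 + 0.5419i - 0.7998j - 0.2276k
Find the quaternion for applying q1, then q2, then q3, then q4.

q2 · q1 = -0.039i - 0.7067j - 0.7067k
q3 · q2 · q1 = 0.0195 + 0.6872i - 0.0195j - 0.7262k
q4 · q3 · q2 · q1 = -0.5509 + 0.6707i + 0.2191j + 0.4461k
-0.5509 + 0.6707i + 0.2191j + 0.4461k


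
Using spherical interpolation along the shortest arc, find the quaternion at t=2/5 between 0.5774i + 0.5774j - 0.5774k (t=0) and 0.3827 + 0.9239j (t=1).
0.1775 + 0.3882i + 0.8168j - 0.3882k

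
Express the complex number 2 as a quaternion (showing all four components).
2 + 0i + 0j + 0k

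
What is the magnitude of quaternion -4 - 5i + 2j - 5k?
√70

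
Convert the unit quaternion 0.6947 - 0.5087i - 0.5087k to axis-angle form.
axis = (-√2/2, 0, -√2/2), θ = 92°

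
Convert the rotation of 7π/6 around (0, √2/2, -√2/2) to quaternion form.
-0.2588 + 0.683j - 0.683k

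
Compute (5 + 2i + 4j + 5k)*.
5 - 2i - 4j - 5k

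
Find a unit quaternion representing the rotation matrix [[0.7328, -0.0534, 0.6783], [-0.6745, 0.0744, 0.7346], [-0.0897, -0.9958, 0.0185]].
0.6756 - 0.6403i + 0.2842j - 0.2298k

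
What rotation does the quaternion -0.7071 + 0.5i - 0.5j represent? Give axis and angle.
axis = (√2/2, -√2/2, 0), θ = 3π/2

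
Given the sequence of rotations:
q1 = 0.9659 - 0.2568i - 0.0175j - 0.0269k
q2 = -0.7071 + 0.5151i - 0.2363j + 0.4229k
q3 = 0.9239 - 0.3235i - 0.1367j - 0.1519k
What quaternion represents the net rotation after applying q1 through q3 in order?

q2 · q1 = -0.5435 + 0.6929i - 0.3106j + 0.3578k
q3 · q2 · q1 = -0.2661 + 0.7199i - 0.2022j + 0.6083k
-0.2661 + 0.7199i - 0.2022j + 0.6083k


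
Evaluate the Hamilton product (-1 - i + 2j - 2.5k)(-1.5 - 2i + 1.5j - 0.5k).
-4.75 + 6.25i + 6.75k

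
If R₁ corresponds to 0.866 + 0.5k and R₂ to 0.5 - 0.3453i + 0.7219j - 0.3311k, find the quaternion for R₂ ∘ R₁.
0.5986 + 0.0619i + 0.7978j - 0.0367k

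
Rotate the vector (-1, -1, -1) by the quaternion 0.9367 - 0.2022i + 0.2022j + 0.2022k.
(-0.673, -1.594, -0.079)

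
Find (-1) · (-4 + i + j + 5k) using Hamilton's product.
4 - i - j - 5k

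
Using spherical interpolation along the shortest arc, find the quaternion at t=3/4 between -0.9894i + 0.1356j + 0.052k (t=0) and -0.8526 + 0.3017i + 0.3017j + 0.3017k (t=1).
0.7369 - 0.5928i - 0.2153j - 0.2433k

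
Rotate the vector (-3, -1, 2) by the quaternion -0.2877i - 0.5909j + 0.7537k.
(1.296, -2.5, 2.464)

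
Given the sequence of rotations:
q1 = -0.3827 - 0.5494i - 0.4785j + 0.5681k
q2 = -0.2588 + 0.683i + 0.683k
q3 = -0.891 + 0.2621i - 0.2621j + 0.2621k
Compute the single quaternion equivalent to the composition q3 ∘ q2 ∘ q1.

q2 · q1 = 0.0863 + 0.2076i - 0.6394j - 0.7352k
q3 · q2 · q1 = -0.1062 + 0.1979i + 0.7942j + 0.5645k
-0.1062 + 0.1979i + 0.7942j + 0.5645k


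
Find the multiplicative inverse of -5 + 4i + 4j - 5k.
-0.061 - 0.0488i - 0.0488j + 0.061k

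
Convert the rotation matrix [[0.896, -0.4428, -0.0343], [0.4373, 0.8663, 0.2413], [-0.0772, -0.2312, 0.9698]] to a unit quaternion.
0.9659 - 0.1223i + 0.0111j + 0.2278k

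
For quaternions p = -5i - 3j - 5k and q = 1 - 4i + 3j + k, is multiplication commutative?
No: pq = -6 + 7i + 22j - 32k ≠ -6 - 17i - 28j + 22k = qp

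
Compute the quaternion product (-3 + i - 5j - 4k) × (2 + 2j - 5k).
-16 + 35i - 11j + 9k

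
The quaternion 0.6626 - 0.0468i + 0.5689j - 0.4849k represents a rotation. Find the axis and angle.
axis = (-0.0625, 0.7596, -0.6474), θ = 97°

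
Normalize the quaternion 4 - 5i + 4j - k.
0.5252 - 0.6565i + 0.5252j - 0.1313k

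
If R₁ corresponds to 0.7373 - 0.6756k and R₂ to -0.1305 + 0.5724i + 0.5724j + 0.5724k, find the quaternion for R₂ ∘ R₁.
0.2905 + 0.0353i + 0.8087j + 0.5102k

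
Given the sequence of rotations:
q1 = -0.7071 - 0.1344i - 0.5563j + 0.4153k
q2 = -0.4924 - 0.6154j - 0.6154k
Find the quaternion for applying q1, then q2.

q2 · q1 = 0.2614 - 0.5317i + 0.7918j + 0.1479k
0.2614 - 0.5317i + 0.7918j + 0.1479k


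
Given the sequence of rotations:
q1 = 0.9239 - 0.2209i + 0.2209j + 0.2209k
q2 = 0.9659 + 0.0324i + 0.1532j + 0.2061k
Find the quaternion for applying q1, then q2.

q2 · q1 = 0.8202 - 0.1951i + 0.3022j + 0.4448k
0.8202 - 0.1951i + 0.3022j + 0.4448k


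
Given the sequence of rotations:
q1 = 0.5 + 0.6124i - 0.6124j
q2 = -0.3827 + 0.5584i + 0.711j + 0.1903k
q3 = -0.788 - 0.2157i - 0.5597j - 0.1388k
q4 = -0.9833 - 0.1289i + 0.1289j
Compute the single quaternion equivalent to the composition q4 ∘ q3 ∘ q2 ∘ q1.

q2 · q1 = -0.0979 + 0.1614i + 0.7064j - 0.6822k
q3 · q2 · q1 = 0.4126 + 0.3738i - 0.6714j + 0.4891k
q4 · q3 · q2 · q1 = -0.271 - 0.3577i + 0.7764j - 0.4426k
-0.271 - 0.3577i + 0.7764j - 0.4426k


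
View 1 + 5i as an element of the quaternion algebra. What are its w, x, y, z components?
1 + 5i + 0j + 0k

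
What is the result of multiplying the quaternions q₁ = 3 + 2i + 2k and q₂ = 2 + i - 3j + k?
2 + 13i - 9j + k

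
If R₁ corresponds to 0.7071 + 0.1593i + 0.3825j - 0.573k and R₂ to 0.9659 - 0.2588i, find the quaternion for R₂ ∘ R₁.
0.7242 - 0.0291i + 0.2212j - 0.6525k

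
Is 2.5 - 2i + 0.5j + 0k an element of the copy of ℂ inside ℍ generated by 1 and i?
No. The quaternion 2.5 - 2i + 0.5j has j-coefficient y = 0.5 and k-coefficient z = 0, not both zero, so it does not lie in the complex subalgebra spanned by 1 and i.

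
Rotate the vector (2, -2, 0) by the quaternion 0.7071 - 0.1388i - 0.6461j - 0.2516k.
(-0.993, -2.023, 1.709)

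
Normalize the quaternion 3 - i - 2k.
0.8018 - 0.2673i - 0.5345k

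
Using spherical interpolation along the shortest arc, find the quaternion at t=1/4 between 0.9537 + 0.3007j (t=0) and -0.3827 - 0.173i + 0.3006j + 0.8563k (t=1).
0.9442 + 0.0571i + 0.1586j - 0.2828k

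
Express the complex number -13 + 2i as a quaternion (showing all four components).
-13 + 2i + 0j + 0k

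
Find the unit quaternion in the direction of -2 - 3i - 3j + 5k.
-0.2917 - 0.4376i - 0.4376j + 0.7293k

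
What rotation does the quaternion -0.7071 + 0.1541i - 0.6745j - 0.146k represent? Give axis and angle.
axis = (0.2179, -0.9539, -0.2065), θ = 3π/2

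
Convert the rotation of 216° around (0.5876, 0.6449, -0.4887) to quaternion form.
-0.309 + 0.5588i + 0.6133j - 0.4648k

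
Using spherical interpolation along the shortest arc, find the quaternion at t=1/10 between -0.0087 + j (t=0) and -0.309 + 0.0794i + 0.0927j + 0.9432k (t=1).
-0.0541 + 0.0117i + 0.9887j + 0.1393k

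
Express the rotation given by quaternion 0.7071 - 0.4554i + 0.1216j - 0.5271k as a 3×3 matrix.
[[0.4148, 0.6347, 0.652], [-0.8562, 0.0296, 0.5158], [0.3081, -0.7722, 0.5556]]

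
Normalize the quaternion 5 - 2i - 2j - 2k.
0.822 - 0.3288i - 0.3288j - 0.3288k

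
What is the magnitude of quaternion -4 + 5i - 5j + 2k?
√70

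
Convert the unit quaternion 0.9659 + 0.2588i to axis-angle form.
axis = (1, 0, 0), θ = π/6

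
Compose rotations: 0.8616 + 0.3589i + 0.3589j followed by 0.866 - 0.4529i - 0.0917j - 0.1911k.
0.9416 - 0.0108i + 0.1632j - 0.2943k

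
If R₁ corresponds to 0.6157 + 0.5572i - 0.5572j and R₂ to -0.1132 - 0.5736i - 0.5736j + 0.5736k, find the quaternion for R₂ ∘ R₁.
-0.0697 - 0.0966i + 0.0295j + 0.9924k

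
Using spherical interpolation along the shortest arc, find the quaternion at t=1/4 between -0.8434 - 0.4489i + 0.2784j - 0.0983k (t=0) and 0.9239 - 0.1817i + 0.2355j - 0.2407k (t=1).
-0.9389 - 0.307i + 0.1552j - 0.0097k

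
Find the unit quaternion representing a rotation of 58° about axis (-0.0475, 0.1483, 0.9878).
0.8746 - 0.023i + 0.0719j + 0.4789k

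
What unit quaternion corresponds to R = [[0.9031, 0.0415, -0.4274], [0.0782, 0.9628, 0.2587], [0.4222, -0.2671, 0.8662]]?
0.9659 - 0.1361i - 0.2199j + 0.0095k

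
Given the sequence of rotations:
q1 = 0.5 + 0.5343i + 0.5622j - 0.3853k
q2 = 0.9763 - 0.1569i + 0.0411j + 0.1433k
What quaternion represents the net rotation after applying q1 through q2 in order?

q2 · q1 = 0.6041 + 0.3468i + 0.5855j - 0.4147k
0.6041 + 0.3468i + 0.5855j - 0.4147k


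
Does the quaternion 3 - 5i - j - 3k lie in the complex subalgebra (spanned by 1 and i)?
No. The quaternion 3 - 5i - j - 3k has j-coefficient y = -1 and k-coefficient z = -3, not both zero, so it does not lie in the complex subalgebra spanned by 1 and i.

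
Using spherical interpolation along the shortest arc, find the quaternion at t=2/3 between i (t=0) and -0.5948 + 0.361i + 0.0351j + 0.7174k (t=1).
-0.458 + 0.696i + 0.027j + 0.5524k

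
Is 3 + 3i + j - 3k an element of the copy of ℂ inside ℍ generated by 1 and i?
No. The quaternion 3 + 3i + j - 3k has j-coefficient y = 1 and k-coefficient z = -3, not both zero, so it does not lie in the complex subalgebra spanned by 1 and i.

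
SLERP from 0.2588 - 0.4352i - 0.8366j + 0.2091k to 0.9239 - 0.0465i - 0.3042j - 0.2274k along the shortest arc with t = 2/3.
0.7952 - 0.209i - 0.5626j - 0.0865k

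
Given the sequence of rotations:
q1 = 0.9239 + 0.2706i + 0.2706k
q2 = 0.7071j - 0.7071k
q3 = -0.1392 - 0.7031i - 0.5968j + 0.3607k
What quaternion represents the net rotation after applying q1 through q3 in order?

q2 · q1 = 0.1913 + 0.1913i + 0.4619j - 0.8446k
q3 · q2 · q1 = 0.6882 + 0.1763i - 0.7033j - 0.024k
0.6882 + 0.1763i - 0.7033j - 0.024k


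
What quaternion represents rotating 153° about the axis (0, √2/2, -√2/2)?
0.2334 + 0.6876j - 0.6876k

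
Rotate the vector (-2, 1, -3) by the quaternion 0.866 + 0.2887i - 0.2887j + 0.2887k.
(-1, 2, -3)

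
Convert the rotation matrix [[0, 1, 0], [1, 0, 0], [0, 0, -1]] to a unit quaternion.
0.7071i + 0.7071j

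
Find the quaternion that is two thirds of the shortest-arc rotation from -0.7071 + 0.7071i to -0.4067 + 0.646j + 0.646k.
-0.6251 + 0.3053i + 0.5079j + 0.5079k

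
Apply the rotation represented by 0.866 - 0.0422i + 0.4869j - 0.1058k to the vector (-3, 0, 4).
(1.899, 0.553, 4.592)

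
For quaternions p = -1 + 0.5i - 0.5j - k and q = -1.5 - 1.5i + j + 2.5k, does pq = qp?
No: pq = 5.25 + 0.5i - 1.25k ≠ 5.25 + i - 0.5j - 0.75k = qp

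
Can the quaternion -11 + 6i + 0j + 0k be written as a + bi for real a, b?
Yes. The quaternion -11 + 6i has j- and k-coefficients y = z = 0, so it lies in the complex subalgebra spanned by 1 and i.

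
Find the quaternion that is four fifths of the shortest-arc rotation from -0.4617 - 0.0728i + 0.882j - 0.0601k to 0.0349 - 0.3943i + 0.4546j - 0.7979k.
-0.0825 - 0.3583i + 0.6079j - 0.7038k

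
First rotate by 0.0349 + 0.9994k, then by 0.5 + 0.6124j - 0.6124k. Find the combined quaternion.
0.6295 + 0.612i + 0.0214j + 0.4783k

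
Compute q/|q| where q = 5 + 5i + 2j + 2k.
0.6565 + 0.6565i + 0.2626j + 0.2626k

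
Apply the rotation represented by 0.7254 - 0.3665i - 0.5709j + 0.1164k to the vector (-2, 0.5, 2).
(-2.344, -0.025, -1.659)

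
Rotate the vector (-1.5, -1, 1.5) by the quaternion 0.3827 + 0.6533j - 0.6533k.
(1.311, -0.677, 1.823)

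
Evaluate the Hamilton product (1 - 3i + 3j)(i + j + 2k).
7i + 7j - 4k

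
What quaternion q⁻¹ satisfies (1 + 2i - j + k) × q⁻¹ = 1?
0.1429 - 0.2857i + 0.1429j - 0.1429k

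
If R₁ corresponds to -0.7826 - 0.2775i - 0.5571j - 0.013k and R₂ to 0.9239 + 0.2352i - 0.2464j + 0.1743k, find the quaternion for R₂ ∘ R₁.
-0.7928 - 0.3401i - 0.3672j - 0.3478k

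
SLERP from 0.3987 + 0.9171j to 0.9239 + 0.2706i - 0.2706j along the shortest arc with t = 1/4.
0.6857 + 0.0967i + 0.7214j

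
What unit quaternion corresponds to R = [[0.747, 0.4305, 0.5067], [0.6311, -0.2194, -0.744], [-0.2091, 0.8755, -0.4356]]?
0.5225 + 0.7749i + 0.3425j + 0.096k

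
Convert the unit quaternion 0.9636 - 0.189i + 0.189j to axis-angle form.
axis = (-√2/2, √2/2, 0), θ = 31°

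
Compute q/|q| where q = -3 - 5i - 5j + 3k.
-0.3638 - 0.6063i - 0.6063j + 0.3638k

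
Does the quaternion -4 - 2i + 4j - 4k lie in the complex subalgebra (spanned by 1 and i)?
No. The quaternion -4 - 2i + 4j - 4k has j-coefficient y = 4 and k-coefficient z = -4, not both zero, so it does not lie in the complex subalgebra spanned by 1 and i.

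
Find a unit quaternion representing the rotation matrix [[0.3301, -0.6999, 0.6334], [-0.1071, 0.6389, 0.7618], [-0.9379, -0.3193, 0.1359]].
0.7254 - 0.3726i + 0.5415j + 0.2043k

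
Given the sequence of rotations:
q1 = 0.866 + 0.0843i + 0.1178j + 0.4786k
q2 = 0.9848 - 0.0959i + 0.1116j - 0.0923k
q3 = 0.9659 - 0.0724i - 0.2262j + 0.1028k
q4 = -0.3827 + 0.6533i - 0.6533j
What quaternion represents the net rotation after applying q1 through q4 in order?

q2 · q1 = 0.8919 + 0.0643i + 0.2508j + 0.3707k
q3 · q2 · q1 = 0.8848 - 0.1121i + 0.0739j + 0.4461k
q4 · q3 · q2 · q1 = -0.2171 + 0.3295i - 0.8978j - 0.1957k
-0.2171 + 0.3295i - 0.8978j - 0.1957k


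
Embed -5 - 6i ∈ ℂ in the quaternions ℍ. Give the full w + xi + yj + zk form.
-5 - 6i + 0j + 0k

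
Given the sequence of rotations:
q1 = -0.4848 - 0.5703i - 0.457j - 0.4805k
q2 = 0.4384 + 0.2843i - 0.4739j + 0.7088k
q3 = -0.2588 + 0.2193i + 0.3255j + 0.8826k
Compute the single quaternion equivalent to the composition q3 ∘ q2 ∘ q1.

q2 · q1 = 0.0736 + 0.1638i - 0.2382j - 0.9545k
q3 · q2 · q1 = 0.865 - 0.1267i + 0.4395j + 0.2064k
0.865 - 0.1267i + 0.4395j + 0.2064k


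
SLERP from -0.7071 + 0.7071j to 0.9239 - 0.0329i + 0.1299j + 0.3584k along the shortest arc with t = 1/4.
-0.8398 + 0.0096i + 0.5326j - 0.1045k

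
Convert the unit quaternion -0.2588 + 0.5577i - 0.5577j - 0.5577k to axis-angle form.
axis = (√3/3, -√3/3, -√3/3), θ = 7π/6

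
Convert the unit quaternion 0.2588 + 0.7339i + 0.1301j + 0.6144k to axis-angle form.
axis = (0.7598, 0.1347, 0.6361), θ = 5π/6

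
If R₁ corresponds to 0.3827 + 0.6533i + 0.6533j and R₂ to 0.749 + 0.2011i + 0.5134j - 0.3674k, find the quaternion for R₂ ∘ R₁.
-0.1801 + 0.8063i + 0.4458j - 0.3446k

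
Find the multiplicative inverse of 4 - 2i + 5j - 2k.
0.0816 + 0.0408i - 0.102j + 0.0408k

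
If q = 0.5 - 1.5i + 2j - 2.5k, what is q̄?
0.5 + 1.5i - 2j + 2.5k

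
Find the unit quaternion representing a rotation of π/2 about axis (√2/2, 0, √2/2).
0.7071 + 0.5i + 0.5k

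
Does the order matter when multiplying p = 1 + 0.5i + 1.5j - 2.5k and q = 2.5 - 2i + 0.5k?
Yes: pq = 4.75 + 8.5j - 2.75k ≠ 4.75 - 1.5i - j - 8.75k = qp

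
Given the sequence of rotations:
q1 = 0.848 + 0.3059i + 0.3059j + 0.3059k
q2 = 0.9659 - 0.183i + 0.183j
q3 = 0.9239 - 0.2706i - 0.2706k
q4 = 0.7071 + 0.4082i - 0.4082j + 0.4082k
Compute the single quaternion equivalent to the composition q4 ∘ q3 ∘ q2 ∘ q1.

q2 · q1 = 0.8191 + 0.1963i + 0.5066j + 0.1835k
q3 · q2 · q1 = 0.8595 + 0.0968i + 0.4646j - 0.1892k
q4 · q3 · q2 · q1 = 0.8351 + 0.3069i + 0.0944j + 0.4462k
0.8351 + 0.3069i + 0.0944j + 0.4462k


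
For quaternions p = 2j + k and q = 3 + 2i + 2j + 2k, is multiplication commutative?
No: pq = -6 + 2i + 8j - k ≠ -6 - 2i + 4j + 7k = qp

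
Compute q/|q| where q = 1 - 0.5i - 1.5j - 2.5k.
0.3203 - 0.1601i - 0.4804j - 0.8006k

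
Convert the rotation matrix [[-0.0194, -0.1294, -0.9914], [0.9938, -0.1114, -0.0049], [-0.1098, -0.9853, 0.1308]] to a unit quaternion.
0.5 - 0.4902i - 0.4408j + 0.5616k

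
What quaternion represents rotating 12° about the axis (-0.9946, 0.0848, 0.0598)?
0.9945 - 0.104i + 0.0089j + 0.0063k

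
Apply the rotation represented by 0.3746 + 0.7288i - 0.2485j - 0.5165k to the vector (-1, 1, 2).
(-2.196, -0.425, 0.998)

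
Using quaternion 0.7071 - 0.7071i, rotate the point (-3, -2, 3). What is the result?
(-3, 3, 2)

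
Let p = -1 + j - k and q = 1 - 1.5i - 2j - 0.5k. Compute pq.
0.5 - i + 4.5j + k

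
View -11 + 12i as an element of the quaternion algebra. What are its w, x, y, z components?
-11 + 12i + 0j + 0k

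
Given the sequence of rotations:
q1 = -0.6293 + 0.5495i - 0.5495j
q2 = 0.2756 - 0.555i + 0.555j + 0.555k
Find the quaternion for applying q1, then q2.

q2 · q1 = 0.4365 + 0.8057i - 0.1957j - 0.3493k
0.4365 + 0.8057i - 0.1957j - 0.3493k


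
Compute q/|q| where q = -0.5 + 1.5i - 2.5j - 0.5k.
-0.1667 + 0.5i - 0.8333j - 0.1667k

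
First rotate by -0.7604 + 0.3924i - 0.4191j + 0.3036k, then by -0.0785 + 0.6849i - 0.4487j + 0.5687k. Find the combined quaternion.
-0.5698 - 0.4495i + 0.3893j - 0.5672k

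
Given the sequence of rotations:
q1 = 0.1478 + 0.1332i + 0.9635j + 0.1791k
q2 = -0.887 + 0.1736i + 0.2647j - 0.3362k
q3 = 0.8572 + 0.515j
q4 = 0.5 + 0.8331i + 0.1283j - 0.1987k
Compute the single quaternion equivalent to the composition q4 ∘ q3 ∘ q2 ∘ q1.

q2 · q1 = -0.349 + 0.2788i - 0.8914j - 0.0765k
q3 · q2 · q1 = 0.1599 + 0.1996i - 0.9438j - 0.2092k
q4 · q3 · q2 · q1 = -0.0068 + 0.0186i - 0.3168j - 0.9483k
-0.0068 + 0.0186i - 0.3168j - 0.9483k


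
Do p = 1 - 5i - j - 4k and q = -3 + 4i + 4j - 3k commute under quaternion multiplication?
No: pq = 9 + 38i - 24j - 7k ≠ 9 + 38j + 25k = qp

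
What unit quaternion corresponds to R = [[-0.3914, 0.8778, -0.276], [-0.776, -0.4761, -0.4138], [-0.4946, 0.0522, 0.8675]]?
-0.5 - 0.233i - 0.1093j + 0.8269k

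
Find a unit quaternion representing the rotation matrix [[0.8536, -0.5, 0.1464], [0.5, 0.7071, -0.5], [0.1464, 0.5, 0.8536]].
0.9239 + 0.2706i + 0.2706k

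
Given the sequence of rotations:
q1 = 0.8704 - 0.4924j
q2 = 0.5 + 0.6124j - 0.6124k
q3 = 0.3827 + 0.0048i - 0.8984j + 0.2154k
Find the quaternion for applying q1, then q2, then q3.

q2 · q1 = 0.7367 - 0.3015i + 0.2868j - 0.533k
q3 · q2 · q1 = 0.6559 + 0.3052i - 0.6145j - 0.3148k
0.6559 + 0.3052i - 0.6145j - 0.3148k


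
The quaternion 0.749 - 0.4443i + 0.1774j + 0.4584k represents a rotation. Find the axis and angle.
axis = (-0.6706, 0.2677, 0.6918), θ = 83°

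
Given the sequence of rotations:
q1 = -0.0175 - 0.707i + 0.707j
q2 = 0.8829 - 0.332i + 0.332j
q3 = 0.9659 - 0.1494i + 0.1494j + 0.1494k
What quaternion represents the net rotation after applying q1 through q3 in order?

q2 · q1 = -0.4849 - 0.6184i + 0.6184j
q3 · q2 · q1 = -0.6531 - 0.6173i + 0.4325j - 0.0724k
-0.6531 - 0.6173i + 0.4325j - 0.0724k


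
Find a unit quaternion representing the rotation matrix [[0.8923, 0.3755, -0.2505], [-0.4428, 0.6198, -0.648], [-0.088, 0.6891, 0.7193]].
0.8988 + 0.3719i - 0.0452j - 0.2276k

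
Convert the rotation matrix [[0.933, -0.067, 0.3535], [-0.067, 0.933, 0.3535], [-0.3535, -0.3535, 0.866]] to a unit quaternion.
0.9659 - 0.183i + 0.183j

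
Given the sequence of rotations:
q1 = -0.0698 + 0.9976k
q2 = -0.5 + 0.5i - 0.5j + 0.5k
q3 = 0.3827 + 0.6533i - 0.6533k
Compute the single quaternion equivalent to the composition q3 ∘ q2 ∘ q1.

q2 · q1 = -0.4639 - 0.5337i - 0.4639j - 0.5337k
q3 · q2 · q1 = -0.1775 - 0.8104i + 0.5198j - 0.2042k
-0.1775 - 0.8104i + 0.5198j - 0.2042k


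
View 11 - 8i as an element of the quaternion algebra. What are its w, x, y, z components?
11 - 8i + 0j + 0k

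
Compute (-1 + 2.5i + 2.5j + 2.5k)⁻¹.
-0.0506 - 0.1266i - 0.1266j - 0.1266k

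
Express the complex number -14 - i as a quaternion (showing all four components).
-14 - i + 0j + 0k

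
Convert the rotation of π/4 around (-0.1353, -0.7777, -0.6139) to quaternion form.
0.9239 - 0.0518i - 0.2976j - 0.2349k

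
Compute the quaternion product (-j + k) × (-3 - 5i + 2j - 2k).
4 - 2j - 8k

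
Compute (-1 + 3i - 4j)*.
-1 - 3i + 4j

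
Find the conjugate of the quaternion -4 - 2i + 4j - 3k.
-4 + 2i - 4j + 3k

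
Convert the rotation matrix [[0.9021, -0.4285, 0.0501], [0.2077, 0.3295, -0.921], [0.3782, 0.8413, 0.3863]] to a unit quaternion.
0.809 + 0.5446i - 0.1014j + 0.1966k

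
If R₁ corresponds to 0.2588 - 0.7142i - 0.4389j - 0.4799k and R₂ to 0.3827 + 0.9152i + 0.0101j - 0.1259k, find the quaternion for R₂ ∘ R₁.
0.6967 - 0.0966i + 0.3638j - 0.6107k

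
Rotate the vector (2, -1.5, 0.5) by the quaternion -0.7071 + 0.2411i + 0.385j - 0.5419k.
(0.701, 1.421, 1.997)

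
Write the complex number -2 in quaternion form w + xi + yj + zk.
-2 + 0i + 0j + 0k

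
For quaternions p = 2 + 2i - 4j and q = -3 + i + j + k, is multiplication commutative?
No: pq = -4 - 8i + 12j + 8k ≠ -4 + 16j - 4k = qp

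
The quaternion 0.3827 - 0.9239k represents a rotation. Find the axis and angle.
axis = (0, 0, -1), θ = 3π/4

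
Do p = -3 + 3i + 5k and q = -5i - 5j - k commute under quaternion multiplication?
No: pq = 20 + 40i - 7j - 12k ≠ 20 - 10i + 37j + 18k = qp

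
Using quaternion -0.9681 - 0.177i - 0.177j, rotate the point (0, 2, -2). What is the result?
(-0.56, 2.56, -1.064)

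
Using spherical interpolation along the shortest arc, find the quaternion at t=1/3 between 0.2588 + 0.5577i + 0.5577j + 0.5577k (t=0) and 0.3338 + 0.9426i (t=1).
0.3133 + 0.7597i + 0.4029j + 0.4029k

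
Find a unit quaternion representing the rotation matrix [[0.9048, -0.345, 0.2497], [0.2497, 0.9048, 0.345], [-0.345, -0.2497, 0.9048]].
0.9636 - 0.1543i + 0.1543j + 0.1543k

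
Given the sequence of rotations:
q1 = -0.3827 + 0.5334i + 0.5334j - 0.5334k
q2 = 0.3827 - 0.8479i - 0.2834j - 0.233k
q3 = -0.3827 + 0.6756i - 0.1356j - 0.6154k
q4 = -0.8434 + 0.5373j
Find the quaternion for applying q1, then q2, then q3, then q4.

q2 · q1 = 0.3327 + 0.8041i - 0.264j - 0.4161k
q3 · q2 · q1 = -0.9624 - 0.189i - 0.1578j - 0.1148k
q4 · q3 · q2 · q1 = 0.8965 + 0.0977i - 0.384j + 0.1984k
0.8965 + 0.0977i - 0.384j + 0.1984k


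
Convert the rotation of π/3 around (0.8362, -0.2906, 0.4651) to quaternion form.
0.866 + 0.4181i - 0.1453j + 0.2326k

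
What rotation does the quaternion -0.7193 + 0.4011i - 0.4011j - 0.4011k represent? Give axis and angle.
axis = (√3/3, -√3/3, -√3/3), θ = 272°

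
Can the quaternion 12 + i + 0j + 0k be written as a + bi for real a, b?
Yes. The quaternion 12 + i has j- and k-coefficients y = z = 0, so it lies in the complex subalgebra spanned by 1 and i.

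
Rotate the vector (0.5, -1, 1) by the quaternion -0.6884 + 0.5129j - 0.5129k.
(-0.026, -0.647, 1.353)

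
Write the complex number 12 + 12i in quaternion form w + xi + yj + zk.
12 + 12i + 0j + 0k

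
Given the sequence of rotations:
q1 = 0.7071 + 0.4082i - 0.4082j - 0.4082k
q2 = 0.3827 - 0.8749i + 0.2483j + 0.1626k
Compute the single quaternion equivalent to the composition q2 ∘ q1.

q2 · q1 = 0.7955 - 0.4974i - 0.2714j + 0.2145k
0.7955 - 0.4974i - 0.2714j + 0.2145k


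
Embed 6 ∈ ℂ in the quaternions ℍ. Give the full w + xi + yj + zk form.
6 + 0i + 0j + 0k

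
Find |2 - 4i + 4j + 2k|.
√40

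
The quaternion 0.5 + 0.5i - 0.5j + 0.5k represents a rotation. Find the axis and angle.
axis = (√3/3, -√3/3, √3/3), θ = 2π/3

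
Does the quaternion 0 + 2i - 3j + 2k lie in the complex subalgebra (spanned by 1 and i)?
No. The quaternion 2i - 3j + 2k has j-coefficient y = -3 and k-coefficient z = 2, not both zero, so it does not lie in the complex subalgebra spanned by 1 and i.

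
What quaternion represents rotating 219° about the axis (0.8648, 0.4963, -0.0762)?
-0.3338 + 0.8152i + 0.4678j - 0.0718k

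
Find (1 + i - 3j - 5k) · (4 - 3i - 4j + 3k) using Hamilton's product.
10 - 28i - 4j - 30k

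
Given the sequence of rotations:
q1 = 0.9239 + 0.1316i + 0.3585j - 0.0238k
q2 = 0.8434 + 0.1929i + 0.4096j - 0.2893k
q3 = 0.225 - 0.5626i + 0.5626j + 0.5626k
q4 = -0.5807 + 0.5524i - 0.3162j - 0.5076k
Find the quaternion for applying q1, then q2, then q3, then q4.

q2 · q1 = 0.6001 + 0.3832i + 0.6473j - 0.2721k
q3 · q2 · q1 = 0.1395 - 0.7687i + 0.5458j - 0.3034k
q4 · q3 · q2 · q1 = 0.3622 + 0.8964i + 0.1967j + 0.1638k
0.3622 + 0.8964i + 0.1967j + 0.1638k


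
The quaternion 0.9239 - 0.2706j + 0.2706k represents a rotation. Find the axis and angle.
axis = (0, -√2/2, √2/2), θ = π/4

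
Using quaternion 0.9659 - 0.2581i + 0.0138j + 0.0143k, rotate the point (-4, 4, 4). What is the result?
(-4.059, 5.379, 1.609)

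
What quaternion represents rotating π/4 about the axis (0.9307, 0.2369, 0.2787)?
0.9239 + 0.3562i + 0.0907j + 0.1067k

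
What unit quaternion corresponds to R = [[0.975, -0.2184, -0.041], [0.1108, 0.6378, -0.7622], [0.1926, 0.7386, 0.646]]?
0.9026 + 0.4157i - 0.0647j + 0.0912k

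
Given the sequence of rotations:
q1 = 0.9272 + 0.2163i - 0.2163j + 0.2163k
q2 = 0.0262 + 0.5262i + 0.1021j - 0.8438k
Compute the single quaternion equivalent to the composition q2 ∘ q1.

q2 · q1 = 0.1151 + 0.3331i - 0.2073j - 0.9126k
0.1151 + 0.3331i - 0.2073j - 0.9126k


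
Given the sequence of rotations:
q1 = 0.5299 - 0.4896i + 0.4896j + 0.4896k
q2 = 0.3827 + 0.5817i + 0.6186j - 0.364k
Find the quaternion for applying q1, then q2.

q2 · q1 = 0.3629 + 0.602i + 0.4086j + 0.5822k
0.3629 + 0.602i + 0.4086j + 0.5822k


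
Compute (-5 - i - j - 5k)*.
-5 + i + j + 5k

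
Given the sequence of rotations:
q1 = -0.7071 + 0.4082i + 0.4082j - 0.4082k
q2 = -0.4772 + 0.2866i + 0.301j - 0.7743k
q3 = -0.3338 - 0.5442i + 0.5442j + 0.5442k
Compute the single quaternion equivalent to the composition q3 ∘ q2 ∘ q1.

q2 · q1 = -0.2185 - 0.2042i - 0.6067j + 0.7364k
q3 · q2 · q1 = -0.1088 + 0.918i + 0.3732j + 0.0766k
-0.1088 + 0.918i + 0.3732j + 0.0766k


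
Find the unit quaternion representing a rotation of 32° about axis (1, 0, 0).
0.9613 + 0.2756i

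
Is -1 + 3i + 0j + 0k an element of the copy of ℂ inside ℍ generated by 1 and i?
Yes. The quaternion -1 + 3i has j- and k-coefficients y = z = 0, so it lies in the complex subalgebra spanned by 1 and i.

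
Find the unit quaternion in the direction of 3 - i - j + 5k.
0.5 - 0.1667i - 0.1667j + 0.8333k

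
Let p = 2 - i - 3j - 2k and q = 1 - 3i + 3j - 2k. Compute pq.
4 + 5i + 7j - 18k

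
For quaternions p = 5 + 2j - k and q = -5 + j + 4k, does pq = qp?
No: pq = -23 + 9i - 5j + 25k ≠ -23 - 9i - 5j + 25k = qp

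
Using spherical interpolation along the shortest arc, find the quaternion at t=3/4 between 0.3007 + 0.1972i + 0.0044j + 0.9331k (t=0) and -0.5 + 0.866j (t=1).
0.5488 + 0.0695i - 0.7655j + 0.3287k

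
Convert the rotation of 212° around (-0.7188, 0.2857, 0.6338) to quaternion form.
-0.2756 - 0.691i + 0.2746j + 0.6092k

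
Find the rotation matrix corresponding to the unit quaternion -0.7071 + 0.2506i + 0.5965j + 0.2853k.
[[0.1256, 0.7024, -0.7006], [-0.1045, 0.7116, 0.6948], [0.9866, -0.014, 0.1628]]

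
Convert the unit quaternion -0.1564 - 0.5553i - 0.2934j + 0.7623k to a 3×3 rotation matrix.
[[-0.3344, 0.5643, -0.7548], [0.0874, -0.7789, -0.621], [-0.9384, -0.2736, 0.2111]]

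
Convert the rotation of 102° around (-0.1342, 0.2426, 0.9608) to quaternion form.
0.6293 - 0.1043i + 0.1885j + 0.7467k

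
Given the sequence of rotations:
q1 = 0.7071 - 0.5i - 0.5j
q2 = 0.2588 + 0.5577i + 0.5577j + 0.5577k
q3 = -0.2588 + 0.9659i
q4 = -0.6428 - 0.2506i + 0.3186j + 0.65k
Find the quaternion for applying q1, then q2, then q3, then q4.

q2 · q1 = 0.7407 + 0.5438i - 0.0139j + 0.3943k
q3 · q2 · q1 = -0.7169 + 0.5747i - 0.3773j - 0.1155k
q4 · q3 · q2 · q1 = 0.8001 + 0.0187i + 0.3587j - 0.4803k
0.8001 + 0.0187i + 0.3587j - 0.4803k


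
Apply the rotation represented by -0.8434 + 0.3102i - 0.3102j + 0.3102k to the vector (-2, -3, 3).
(-0.076, 0.578, 4.654)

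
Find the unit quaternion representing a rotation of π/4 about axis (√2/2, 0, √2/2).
0.9239 + 0.2706i + 0.2706k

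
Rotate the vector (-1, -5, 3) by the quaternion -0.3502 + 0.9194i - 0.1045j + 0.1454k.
(0.537, 5.799, 1.04)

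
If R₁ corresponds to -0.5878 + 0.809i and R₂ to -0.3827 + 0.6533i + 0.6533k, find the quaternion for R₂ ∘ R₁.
-0.3036 - 0.6936i + 0.5285j - 0.384k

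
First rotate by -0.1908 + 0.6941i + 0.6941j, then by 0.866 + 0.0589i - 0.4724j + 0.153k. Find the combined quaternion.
0.1218 + 0.4837i + 0.7974j + 0.3396k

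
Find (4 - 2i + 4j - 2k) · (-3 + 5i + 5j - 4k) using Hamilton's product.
-30 + 20i - 10j - 40k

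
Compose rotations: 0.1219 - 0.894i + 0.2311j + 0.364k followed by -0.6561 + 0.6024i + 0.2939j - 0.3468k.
0.5169 + 0.8471i - 0.025j + 0.1209k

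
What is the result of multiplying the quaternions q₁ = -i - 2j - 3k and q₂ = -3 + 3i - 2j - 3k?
-10 + 3i - 6j + 17k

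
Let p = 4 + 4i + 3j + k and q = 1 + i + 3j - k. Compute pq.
-8 + 2i + 20j + 6k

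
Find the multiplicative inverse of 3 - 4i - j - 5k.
0.0588 + 0.0784i + 0.0196j + 0.098k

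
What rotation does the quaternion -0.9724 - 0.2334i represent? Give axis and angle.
axis = (-1, 0, 0), θ = 333°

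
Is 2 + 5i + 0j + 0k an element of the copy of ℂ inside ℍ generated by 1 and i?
Yes. The quaternion 2 + 5i has j- and k-coefficients y = z = 0, so it lies in the complex subalgebra spanned by 1 and i.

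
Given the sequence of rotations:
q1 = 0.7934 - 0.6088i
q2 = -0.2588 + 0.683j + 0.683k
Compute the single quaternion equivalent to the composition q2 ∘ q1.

q2 · q1 = -0.2053 + 0.1576i + 0.1261j + 0.9577k
-0.2053 + 0.1576i + 0.1261j + 0.9577k


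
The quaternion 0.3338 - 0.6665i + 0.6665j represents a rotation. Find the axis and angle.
axis = (-√2/2, √2/2, 0), θ = 141°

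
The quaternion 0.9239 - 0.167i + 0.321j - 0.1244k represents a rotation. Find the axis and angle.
axis = (-0.4365, 0.8389, -0.3251), θ = π/4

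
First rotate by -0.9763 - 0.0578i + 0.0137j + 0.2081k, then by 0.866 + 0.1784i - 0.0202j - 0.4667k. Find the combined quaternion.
-0.7378 - 0.222i + 0.0214j + 0.6371k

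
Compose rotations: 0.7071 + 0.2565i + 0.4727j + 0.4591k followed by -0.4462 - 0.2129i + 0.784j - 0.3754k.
-0.4591 + 0.2724i + 0.3449j - 0.772k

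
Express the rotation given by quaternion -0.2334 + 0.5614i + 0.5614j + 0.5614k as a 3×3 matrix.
[[-0.2607, 0.8924, 0.3683], [0.3683, -0.2607, 0.8924], [0.8924, 0.3683, -0.2607]]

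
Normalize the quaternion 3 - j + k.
0.9045 - 0.3015j + 0.3015k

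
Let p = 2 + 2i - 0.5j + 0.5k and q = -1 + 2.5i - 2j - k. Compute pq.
-7.5 + 4.5i - 0.25j - 5.25k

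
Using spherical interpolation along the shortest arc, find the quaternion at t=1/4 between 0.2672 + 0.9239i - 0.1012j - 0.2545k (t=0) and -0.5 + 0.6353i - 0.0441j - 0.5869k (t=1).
0.0705 + 0.9209i - 0.0936j - 0.3717k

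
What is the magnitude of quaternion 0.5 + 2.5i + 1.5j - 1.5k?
√11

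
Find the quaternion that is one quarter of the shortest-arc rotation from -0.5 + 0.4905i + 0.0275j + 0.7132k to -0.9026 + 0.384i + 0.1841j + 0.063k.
-0.6447 + 0.4932i + 0.0728j + 0.5796k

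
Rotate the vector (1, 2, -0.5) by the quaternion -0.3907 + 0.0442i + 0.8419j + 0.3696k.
(0.348, 0.903, 2.077)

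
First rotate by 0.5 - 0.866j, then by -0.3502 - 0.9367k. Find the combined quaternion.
-0.1751 - 0.8112i + 0.3033j - 0.4683k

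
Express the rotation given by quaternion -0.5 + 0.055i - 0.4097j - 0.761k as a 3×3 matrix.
[[-0.494, -0.8061, 0.326], [0.7159, -0.1643, 0.6786], [-0.4934, 0.5686, 0.6582]]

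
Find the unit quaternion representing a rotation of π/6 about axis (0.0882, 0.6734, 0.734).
0.9659 + 0.0228i + 0.1743j + 0.19k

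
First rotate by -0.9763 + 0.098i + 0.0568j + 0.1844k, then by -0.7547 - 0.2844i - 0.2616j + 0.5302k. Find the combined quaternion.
0.6818 + 0.1253i + 0.3169j - 0.6473k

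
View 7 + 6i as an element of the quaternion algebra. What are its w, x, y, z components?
7 + 6i + 0j + 0k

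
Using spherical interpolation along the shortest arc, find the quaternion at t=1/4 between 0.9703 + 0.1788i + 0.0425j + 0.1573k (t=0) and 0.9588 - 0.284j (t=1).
0.9827 + 0.1357i - 0.0406j + 0.1194k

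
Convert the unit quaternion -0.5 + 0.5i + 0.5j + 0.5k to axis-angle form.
axis = (√3/3, √3/3, √3/3), θ = 4π/3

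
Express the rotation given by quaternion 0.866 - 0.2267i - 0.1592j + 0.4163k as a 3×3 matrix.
[[0.6027, -0.6489, -0.4645], [0.7932, 0.5506, 0.2601], [0.087, -0.5252, 0.8465]]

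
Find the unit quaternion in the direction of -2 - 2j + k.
-0.6667 - 0.6667j + 0.3333k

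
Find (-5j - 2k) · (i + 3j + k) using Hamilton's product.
17 + i - 2j + 5k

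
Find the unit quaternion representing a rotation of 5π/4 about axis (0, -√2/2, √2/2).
-0.3827 - 0.6533j + 0.6533k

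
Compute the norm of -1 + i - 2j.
√6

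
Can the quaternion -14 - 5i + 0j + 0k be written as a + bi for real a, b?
Yes. The quaternion -14 - 5i has j- and k-coefficients y = z = 0, so it lies in the complex subalgebra spanned by 1 and i.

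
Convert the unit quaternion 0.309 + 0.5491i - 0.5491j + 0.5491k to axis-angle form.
axis = (√3/3, -√3/3, √3/3), θ = 144°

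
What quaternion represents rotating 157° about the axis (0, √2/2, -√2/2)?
0.1994 + 0.6929j - 0.6929k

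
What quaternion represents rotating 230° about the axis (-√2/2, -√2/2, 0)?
-0.4226 - 0.6409i - 0.6409j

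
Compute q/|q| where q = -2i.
-i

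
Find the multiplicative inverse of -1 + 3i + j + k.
-0.0833 - 0.25i - 0.0833j - 0.0833k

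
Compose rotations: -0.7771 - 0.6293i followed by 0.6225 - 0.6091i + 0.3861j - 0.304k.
-0.8671 + 0.0816i - 0.1087j + 0.4792k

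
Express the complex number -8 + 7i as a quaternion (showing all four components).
-8 + 7i + 0j + 0k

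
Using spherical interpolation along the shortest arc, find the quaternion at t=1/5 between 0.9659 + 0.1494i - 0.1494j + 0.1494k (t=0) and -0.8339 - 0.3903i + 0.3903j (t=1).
0.9512 + 0.2007i - 0.2007j + 0.1207k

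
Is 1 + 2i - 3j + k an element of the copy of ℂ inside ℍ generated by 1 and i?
No. The quaternion 1 + 2i - 3j + k has j-coefficient y = -3 and k-coefficient z = 1, not both zero, so it does not lie in the complex subalgebra spanned by 1 and i.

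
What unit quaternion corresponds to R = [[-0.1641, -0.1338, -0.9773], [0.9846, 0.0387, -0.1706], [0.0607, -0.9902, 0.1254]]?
0.5 - 0.4098i - 0.519j + 0.5592k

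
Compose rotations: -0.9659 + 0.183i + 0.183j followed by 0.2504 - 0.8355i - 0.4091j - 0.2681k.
-0.0141 + 0.9019i + 0.3919j + 0.1809k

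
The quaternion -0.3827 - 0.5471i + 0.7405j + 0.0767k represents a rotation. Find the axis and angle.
axis = (-0.5922, 0.8015, 0.083), θ = 5π/4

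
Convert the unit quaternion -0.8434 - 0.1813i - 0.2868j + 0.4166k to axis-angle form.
axis = (-0.3374, -0.5338, 0.7754), θ = 295°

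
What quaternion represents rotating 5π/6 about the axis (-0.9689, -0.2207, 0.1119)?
0.2588 - 0.9359i - 0.2132j + 0.1081k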